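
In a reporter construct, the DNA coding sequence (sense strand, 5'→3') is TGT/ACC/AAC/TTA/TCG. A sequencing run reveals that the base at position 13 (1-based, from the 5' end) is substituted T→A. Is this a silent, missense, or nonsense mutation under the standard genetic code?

missense

Position 13 falls in codon 5: TCG → Ser.
After the substitution the codon is ACG → Thr.
Ser ≠ Thr, so this is a missense mutation.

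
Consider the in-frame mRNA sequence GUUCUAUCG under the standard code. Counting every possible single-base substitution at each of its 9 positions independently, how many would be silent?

Codon 1 (GUU, Val): 3 synonymous substitutions.
Codon 2 (CUA, Leu): 4 synonymous substitutions.
Codon 3 (UCG, Ser): 3 synonymous substitutions.
Total: 3 + 4 + 3 = 10.

10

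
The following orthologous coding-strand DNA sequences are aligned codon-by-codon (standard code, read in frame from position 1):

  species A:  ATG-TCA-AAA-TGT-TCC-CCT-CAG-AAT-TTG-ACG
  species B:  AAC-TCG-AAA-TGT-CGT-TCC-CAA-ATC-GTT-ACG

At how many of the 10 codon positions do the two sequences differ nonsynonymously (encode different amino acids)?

Codon 1: ATG Met / AAC Asn — nonsynonymous.
Codon 2: TCA Ser / TCG Ser — synonymous.
Codon 3: AAA Lys / AAA Lys — identical.
Codon 4: TGT Cys / TGT Cys — identical.
Codon 5: TCC Ser / CGT Arg — nonsynonymous.
Codon 6: CCT Pro / TCC Ser — nonsynonymous.
Codon 7: CAG Gln / CAA Gln — synonymous.
Codon 8: AAT Asn / ATC Ile — nonsynonymous.
Codon 9: TTG Leu / GTT Val — nonsynonymous.
Codon 10: ACG Thr / ACG Thr — identical.
Nonsynonymous differences: 5.

5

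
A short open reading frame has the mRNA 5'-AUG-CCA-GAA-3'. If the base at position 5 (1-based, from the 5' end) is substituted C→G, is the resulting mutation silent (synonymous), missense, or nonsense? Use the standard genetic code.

missense

Position 5 falls in codon 2: CCA → Pro.
After the substitution the codon is CGA → Arg.
Pro ≠ Arg, so this is a missense mutation.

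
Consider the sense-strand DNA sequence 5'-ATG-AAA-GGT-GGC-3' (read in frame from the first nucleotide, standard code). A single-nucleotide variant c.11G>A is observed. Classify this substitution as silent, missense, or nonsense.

Position 11 falls in codon 4: GGC → Gly.
After the substitution the codon is GAC → Asp.
Gly ≠ Asp, so this is a missense mutation.

missense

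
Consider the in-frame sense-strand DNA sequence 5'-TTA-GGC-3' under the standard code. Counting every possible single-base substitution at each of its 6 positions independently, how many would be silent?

5

Codon 1 (TTA, Leu): 2 synonymous substitutions.
Codon 2 (GGC, Gly): 3 synonymous substitutions.
Total: 2 + 3 = 5.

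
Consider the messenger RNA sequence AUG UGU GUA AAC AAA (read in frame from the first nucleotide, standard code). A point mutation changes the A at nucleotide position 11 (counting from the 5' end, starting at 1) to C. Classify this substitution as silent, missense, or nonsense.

Position 11 falls in codon 4: AAC → Asn.
After the substitution the codon is ACC → Thr.
Asn ≠ Thr, so this is a missense mutation.

missense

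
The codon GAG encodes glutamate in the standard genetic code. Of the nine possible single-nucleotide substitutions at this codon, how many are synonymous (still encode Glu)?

Position 1: none → 0 synonymous.
Position 2: none → 0 synonymous.
Position 3: GAA → 1 synonymous.
Total: 0 + 0 + 1 = 1.

1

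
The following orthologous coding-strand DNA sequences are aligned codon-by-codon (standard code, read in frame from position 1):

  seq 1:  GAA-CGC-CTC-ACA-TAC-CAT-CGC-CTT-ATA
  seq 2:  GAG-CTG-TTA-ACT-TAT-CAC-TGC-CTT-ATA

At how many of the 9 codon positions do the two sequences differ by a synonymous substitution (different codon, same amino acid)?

5

Codon 1: GAA Glu / GAG Glu — synonymous.
Codon 2: CGC Arg / CTG Leu — nonsynonymous.
Codon 3: CTC Leu / TTA Leu — synonymous.
Codon 4: ACA Thr / ACT Thr — synonymous.
Codon 5: TAC Tyr / TAT Tyr — synonymous.
Codon 6: CAT His / CAC His — synonymous.
Codon 7: CGC Arg / TGC Cys — nonsynonymous.
Codon 8: CTT Leu / CTT Leu — identical.
Codon 9: ATA Ile / ATA Ile — identical.
Synonymous differences: 5.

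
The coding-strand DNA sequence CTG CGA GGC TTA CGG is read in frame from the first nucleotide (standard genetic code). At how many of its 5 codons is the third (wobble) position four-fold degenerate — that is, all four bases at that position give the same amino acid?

4

Codon 1 CTG (Leu): third position 4-fold.
Codon 2 CGA (Arg): third position 4-fold.
Codon 3 GGC (Gly): third position 4-fold.
Codon 4 TTA (Leu): third position 2-fold.
Codon 5 CGG (Arg): third position 4-fold.
Four-fold degenerate third positions: 4.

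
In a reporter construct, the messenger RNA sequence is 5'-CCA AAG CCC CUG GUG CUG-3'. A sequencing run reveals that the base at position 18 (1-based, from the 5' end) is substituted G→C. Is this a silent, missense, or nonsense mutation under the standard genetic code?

silent

Position 18 falls in codon 6: CUG → Leu.
After the substitution the codon is CUC → Leu.
Both encode Leu, so the change is synonymous.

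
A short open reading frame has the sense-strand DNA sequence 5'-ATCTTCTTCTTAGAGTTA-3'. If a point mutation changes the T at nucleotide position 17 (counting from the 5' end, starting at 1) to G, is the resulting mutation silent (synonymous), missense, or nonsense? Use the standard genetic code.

Position 17 falls in codon 6: TTA → Leu.
After the substitution the codon is TGA → Stop.
The new codon is a stop codon, so this is a nonsense mutation.

nonsense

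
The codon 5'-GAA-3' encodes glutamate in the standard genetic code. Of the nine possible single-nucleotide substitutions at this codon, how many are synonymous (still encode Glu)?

Position 1: none → 0 synonymous.
Position 2: none → 0 synonymous.
Position 3: GAG → 1 synonymous.
Total: 0 + 0 + 1 = 1.

1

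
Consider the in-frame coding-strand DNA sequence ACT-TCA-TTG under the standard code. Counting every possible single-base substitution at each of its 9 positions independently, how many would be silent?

Codon 1 (ACT, Thr): 3 synonymous substitutions.
Codon 2 (TCA, Ser): 3 synonymous substitutions.
Codon 3 (TTG, Leu): 2 synonymous substitutions.
Total: 3 + 3 + 2 = 8.

8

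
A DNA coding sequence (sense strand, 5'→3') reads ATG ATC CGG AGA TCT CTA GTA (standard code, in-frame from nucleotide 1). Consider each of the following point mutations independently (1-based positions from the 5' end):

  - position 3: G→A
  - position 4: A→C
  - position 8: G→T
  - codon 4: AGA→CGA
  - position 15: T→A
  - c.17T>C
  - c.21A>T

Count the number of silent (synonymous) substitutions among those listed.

3

Codon 1: ATG (Met) → ATA (Ile) — missense.
Codon 2: ATC (Ile) → CTC (Leu) — missense.
Codon 3: CGG (Arg) → CTG (Leu) — missense.
Codon 4: AGA (Arg) → CGA (Arg) — synonymous.
Codon 5: TCT (Ser) → TCA (Ser) — synonymous.
Codon 6: CTA (Leu) → CCA (Pro) — missense.
Codon 7: GTA (Val) → GTT (Val) — synonymous.
Synonymous: 3 of 7.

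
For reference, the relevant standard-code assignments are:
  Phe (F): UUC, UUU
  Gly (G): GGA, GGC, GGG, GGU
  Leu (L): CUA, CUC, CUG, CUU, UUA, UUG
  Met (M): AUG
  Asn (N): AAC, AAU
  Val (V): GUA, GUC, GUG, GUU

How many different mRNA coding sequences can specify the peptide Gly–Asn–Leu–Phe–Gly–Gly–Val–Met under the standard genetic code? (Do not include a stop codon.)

Gly: 4 codons.
Asn: 2 codons.
Leu: 6 codons.
Phe: 2 codons.
Gly: 4 codons.
Gly: 4 codons.
Val: 4 codons.
Met: 1 codon.
4 × 2 × 6 × 2 × 4 × 4 × 4 × 1 = 6144.

6144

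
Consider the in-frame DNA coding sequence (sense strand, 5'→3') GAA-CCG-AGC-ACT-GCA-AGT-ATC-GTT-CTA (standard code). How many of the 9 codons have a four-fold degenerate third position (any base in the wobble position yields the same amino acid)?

5

Codon 1 GAA (Glu): third position 2-fold.
Codon 2 CCG (Pro): third position 4-fold.
Codon 3 AGC (Ser): third position 2-fold.
Codon 4 ACT (Thr): third position 4-fold.
Codon 5 GCA (Ala): third position 4-fold.
Codon 6 AGT (Ser): third position 2-fold.
Codon 7 ATC (Ile): third position 3-fold.
Codon 8 GTT (Val): third position 4-fold.
Codon 9 CTA (Leu): third position 4-fold.
Four-fold degenerate third positions: 5.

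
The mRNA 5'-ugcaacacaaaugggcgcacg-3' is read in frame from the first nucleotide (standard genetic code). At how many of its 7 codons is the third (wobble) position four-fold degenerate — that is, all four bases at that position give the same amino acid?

4

Codon 1 UGC (Cys): third position 2-fold.
Codon 2 AAC (Asn): third position 2-fold.
Codon 3 ACA (Thr): third position 4-fold.
Codon 4 AAU (Asn): third position 2-fold.
Codon 5 GGG (Gly): third position 4-fold.
Codon 6 CGC (Arg): third position 4-fold.
Codon 7 ACG (Thr): third position 4-fold.
Four-fold degenerate third positions: 4.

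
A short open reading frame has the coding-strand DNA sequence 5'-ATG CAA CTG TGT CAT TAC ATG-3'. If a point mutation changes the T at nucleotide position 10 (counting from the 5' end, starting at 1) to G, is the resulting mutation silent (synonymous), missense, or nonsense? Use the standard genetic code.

missense

Position 10 falls in codon 4: TGT → Cys.
After the substitution the codon is GGT → Gly.
Cys ≠ Gly, so this is a missense mutation.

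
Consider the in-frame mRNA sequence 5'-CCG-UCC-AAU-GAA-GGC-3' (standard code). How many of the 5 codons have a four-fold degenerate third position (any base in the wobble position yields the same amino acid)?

Codon 1 CCG (Pro): third position 4-fold.
Codon 2 UCC (Ser): third position 4-fold.
Codon 3 AAU (Asn): third position 2-fold.
Codon 4 GAA (Glu): third position 2-fold.
Codon 5 GGC (Gly): third position 4-fold.
Four-fold degenerate third positions: 3.

3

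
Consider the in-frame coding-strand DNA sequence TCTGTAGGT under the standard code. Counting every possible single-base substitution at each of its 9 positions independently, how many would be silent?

Codon 1 (TCT, Ser): 3 synonymous substitutions.
Codon 2 (GTA, Val): 3 synonymous substitutions.
Codon 3 (GGT, Gly): 3 synonymous substitutions.
Total: 3 + 3 + 3 = 9.

9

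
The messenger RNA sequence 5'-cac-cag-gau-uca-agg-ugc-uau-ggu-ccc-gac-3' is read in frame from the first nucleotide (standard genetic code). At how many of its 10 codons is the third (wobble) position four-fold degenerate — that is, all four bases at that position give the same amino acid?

3

Codon 1 CAC (His): third position 2-fold.
Codon 2 CAG (Gln): third position 2-fold.
Codon 3 GAU (Asp): third position 2-fold.
Codon 4 UCA (Ser): third position 4-fold.
Codon 5 AGG (Arg): third position 2-fold.
Codon 6 UGC (Cys): third position 2-fold.
Codon 7 UAU (Tyr): third position 2-fold.
Codon 8 GGU (Gly): third position 4-fold.
Codon 9 CCC (Pro): third position 4-fold.
Codon 10 GAC (Asp): third position 2-fold.
Four-fold degenerate third positions: 3.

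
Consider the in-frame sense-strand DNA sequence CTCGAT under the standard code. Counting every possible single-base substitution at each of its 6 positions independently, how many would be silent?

Codon 1 (CTC, Leu): 3 synonymous substitutions.
Codon 2 (GAT, Asp): 1 synonymous substitution.
Total: 3 + 1 = 4.

4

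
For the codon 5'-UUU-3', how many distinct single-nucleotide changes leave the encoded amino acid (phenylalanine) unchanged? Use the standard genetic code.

Position 1: none → 0 synonymous.
Position 2: none → 0 synonymous.
Position 3: UUC → 1 synonymous.
Total: 0 + 0 + 1 = 1.

1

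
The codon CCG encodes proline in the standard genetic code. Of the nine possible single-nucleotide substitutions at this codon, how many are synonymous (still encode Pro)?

Position 1: none → 0 synonymous.
Position 2: none → 0 synonymous.
Position 3: CCT, CCC, CCA → 3 synonymous.
Total: 0 + 0 + 3 = 3.

3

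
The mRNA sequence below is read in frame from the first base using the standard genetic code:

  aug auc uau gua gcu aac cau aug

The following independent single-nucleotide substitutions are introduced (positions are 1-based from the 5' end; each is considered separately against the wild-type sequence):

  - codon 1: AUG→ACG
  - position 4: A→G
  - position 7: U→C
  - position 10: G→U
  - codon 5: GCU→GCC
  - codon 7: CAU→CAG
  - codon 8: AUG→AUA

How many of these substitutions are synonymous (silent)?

1

Codon 1: AUG (Met) → ACG (Thr) — missense.
Codon 2: AUC (Ile) → GUC (Val) — missense.
Codon 3: UAU (Tyr) → CAU (His) — missense.
Codon 4: GUA (Val) → UUA (Leu) — missense.
Codon 5: GCU (Ala) → GCC (Ala) — synonymous.
Codon 7: CAU (His) → CAG (Gln) — missense.
Codon 8: AUG (Met) → AUA (Ile) — missense.
Synonymous: 1 of 7.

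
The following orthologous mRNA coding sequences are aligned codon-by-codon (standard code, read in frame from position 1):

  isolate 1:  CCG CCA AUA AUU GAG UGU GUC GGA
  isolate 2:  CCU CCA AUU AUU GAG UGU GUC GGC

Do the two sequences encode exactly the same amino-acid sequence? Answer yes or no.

Codon 1: CCG Pro / CCU Pro — synonymous.
Codon 2: CCA Pro / CCA Pro — identical.
Codon 3: AUA Ile / AUU Ile — synonymous.
Codon 4: AUU Ile / AUU Ile — identical.
Codon 5: GAG Glu / GAG Glu — identical.
Codon 6: UGU Cys / UGU Cys — identical.
Codon 7: GUC Val / GUC Val — identical.
Codon 8: GGA Gly / GGC Gly — synonymous.
Nonsynonymous differences: 0 → same protein.

yes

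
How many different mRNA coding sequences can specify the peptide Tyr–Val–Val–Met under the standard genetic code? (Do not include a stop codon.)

32

Tyr: 2 codons.
Val: 4 codons.
Val: 4 codons.
Met: 1 codon.
2 × 4 × 4 × 1 = 32.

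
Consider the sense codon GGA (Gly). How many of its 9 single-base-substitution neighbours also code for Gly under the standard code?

3

Position 1: none → 0 synonymous.
Position 2: none → 0 synonymous.
Position 3: GGT, GGC, GGG → 3 synonymous.
Total: 0 + 0 + 3 = 3.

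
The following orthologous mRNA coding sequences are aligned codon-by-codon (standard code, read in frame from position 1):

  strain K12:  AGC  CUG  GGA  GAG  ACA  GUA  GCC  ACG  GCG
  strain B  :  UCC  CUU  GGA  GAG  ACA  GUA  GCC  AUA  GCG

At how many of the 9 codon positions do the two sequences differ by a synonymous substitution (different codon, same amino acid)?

2

Codon 1: AGC Ser / UCC Ser — synonymous.
Codon 2: CUG Leu / CUU Leu — synonymous.
Codon 3: GGA Gly / GGA Gly — identical.
Codon 4: GAG Glu / GAG Glu — identical.
Codon 5: ACA Thr / ACA Thr — identical.
Codon 6: GUA Val / GUA Val — identical.
Codon 7: GCC Ala / GCC Ala — identical.
Codon 8: ACG Thr / AUA Ile — nonsynonymous.
Codon 9: GCG Ala / GCG Ala — identical.
Synonymous differences: 2.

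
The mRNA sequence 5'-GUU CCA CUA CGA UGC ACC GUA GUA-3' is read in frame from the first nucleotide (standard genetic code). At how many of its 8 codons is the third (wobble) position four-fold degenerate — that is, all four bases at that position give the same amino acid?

7

Codon 1 GUU (Val): third position 4-fold.
Codon 2 CCA (Pro): third position 4-fold.
Codon 3 CUA (Leu): third position 4-fold.
Codon 4 CGA (Arg): third position 4-fold.
Codon 5 UGC (Cys): third position 2-fold.
Codon 6 ACC (Thr): third position 4-fold.
Codon 7 GUA (Val): third position 4-fold.
Codon 8 GUA (Val): third position 4-fold.
Four-fold degenerate third positions: 7.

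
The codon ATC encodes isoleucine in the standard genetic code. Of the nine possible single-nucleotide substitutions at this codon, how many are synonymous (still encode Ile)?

Position 1: none → 0 synonymous.
Position 2: none → 0 synonymous.
Position 3: ATT, ATA → 2 synonymous.
Total: 0 + 0 + 2 = 2.

2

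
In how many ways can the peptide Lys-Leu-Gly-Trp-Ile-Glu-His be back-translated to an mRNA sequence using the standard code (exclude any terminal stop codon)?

Lys: 2 codons.
Leu: 6 codons.
Gly: 4 codons.
Trp: 1 codon.
Ile: 3 codons.
Glu: 2 codons.
His: 2 codons.
2 × 6 × 4 × 1 × 3 × 2 × 2 = 576.

576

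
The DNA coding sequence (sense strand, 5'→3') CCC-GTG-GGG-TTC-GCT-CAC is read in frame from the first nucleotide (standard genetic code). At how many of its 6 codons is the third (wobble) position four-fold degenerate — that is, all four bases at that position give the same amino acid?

Codon 1 CCC (Pro): third position 4-fold.
Codon 2 GTG (Val): third position 4-fold.
Codon 3 GGG (Gly): third position 4-fold.
Codon 4 TTC (Phe): third position 2-fold.
Codon 5 GCT (Ala): third position 4-fold.
Codon 6 CAC (His): third position 2-fold.
Four-fold degenerate third positions: 4.

4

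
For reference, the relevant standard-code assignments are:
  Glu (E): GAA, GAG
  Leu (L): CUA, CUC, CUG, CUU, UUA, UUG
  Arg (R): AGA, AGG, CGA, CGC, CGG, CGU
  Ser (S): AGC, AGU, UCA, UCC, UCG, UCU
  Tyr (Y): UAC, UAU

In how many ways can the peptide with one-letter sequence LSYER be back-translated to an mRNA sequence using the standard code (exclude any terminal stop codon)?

864

Leu: 6 codons.
Ser: 6 codons.
Tyr: 2 codons.
Glu: 2 codons.
Arg: 6 codons.
6 × 6 × 2 × 2 × 6 = 864.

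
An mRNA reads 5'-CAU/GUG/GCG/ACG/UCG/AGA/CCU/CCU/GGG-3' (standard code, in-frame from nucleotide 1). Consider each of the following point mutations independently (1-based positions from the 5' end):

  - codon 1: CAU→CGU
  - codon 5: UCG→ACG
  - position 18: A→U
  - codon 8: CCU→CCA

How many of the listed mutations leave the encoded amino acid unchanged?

Codon 1: CAU (His) → CGU (Arg) — missense.
Codon 5: UCG (Ser) → ACG (Thr) — missense.
Codon 6: AGA (Arg) → AGU (Ser) — missense.
Codon 8: CCU (Pro) → CCA (Pro) — synonymous.
Synonymous: 1 of 4.

1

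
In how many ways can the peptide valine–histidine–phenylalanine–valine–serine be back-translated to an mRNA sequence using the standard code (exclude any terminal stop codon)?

Val: 4 codons.
His: 2 codons.
Phe: 2 codons.
Val: 4 codons.
Ser: 6 codons.
4 × 2 × 2 × 4 × 6 = 384.

384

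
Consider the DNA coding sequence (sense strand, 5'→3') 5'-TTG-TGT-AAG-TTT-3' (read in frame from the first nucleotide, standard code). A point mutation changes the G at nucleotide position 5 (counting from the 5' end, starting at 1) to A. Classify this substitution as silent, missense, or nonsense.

Position 5 falls in codon 2: TGT → Cys.
After the substitution the codon is TAT → Tyr.
Cys ≠ Tyr, so this is a missense mutation.

missense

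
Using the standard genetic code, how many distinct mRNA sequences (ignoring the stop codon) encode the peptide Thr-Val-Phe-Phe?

64

Thr: 4 codons.
Val: 4 codons.
Phe: 2 codons.
Phe: 2 codons.
4 × 4 × 2 × 2 = 64.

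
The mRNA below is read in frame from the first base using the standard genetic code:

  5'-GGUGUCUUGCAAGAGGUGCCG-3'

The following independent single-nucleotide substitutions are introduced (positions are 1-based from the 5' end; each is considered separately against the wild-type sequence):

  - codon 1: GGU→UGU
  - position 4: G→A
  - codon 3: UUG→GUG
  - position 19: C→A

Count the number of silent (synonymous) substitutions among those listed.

Codon 1: GGU (Gly) → UGU (Cys) — missense.
Codon 2: GUC (Val) → AUC (Ile) — missense.
Codon 3: UUG (Leu) → GUG (Val) — missense.
Codon 7: CCG (Pro) → ACG (Thr) — missense.
Synonymous: 0 of 4.

0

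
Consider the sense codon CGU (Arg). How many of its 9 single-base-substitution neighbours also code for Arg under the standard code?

3

Position 1: none → 0 synonymous.
Position 2: none → 0 synonymous.
Position 3: CGC, CGA, CGG → 3 synonymous.
Total: 0 + 0 + 3 = 3.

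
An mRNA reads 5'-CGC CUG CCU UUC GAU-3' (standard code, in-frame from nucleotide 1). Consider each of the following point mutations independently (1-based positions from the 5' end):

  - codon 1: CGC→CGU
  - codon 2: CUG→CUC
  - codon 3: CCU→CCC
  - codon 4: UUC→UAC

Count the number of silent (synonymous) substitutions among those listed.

Codon 1: CGC (Arg) → CGU (Arg) — synonymous.
Codon 2: CUG (Leu) → CUC (Leu) — synonymous.
Codon 3: CCU (Pro) → CCC (Pro) — synonymous.
Codon 4: UUC (Phe) → UAC (Tyr) — missense.
Synonymous: 3 of 4.

3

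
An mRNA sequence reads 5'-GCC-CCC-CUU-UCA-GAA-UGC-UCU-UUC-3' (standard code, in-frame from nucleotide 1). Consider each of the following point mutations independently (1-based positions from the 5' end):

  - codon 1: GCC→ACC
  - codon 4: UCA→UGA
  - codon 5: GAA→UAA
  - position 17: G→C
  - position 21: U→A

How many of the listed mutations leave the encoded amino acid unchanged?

1

Codon 1: GCC (Ala) → ACC (Thr) — missense.
Codon 4: UCA (Ser) → UGA (Stop) — nonsense.
Codon 5: GAA (Glu) → UAA (Stop) — nonsense.
Codon 6: UGC (Cys) → UCC (Ser) — missense.
Codon 7: UCU (Ser) → UCA (Ser) — synonymous.
Synonymous: 1 of 5.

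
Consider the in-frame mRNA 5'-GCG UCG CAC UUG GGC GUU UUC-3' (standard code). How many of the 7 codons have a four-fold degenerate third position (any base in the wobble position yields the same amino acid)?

Codon 1 GCG (Ala): third position 4-fold.
Codon 2 UCG (Ser): third position 4-fold.
Codon 3 CAC (His): third position 2-fold.
Codon 4 UUG (Leu): third position 2-fold.
Codon 5 GGC (Gly): third position 4-fold.
Codon 6 GUU (Val): third position 4-fold.
Codon 7 UUC (Phe): third position 2-fold.
Four-fold degenerate third positions: 4.

4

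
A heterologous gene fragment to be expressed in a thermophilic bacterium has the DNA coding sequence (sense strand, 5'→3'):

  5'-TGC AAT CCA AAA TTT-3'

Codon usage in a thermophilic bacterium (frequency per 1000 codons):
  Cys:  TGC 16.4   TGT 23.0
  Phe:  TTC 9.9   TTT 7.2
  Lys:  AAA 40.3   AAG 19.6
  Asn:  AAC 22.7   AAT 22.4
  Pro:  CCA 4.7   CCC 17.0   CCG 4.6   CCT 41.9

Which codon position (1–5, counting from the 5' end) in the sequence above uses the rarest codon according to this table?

Codon 1 TGC (Cys): 16.4 per 1000.
Codon 2 AAT (Asn): 22.4 per 1000.
Codon 3 CCA (Pro): 4.7 per 1000.
Codon 4 AAA (Lys): 40.3 per 1000.
Codon 5 TTT (Phe): 7.2 per 1000.
Lowest frequency is 4.7 at codon 3.

3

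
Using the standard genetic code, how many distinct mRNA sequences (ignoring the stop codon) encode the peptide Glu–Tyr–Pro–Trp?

Glu: 2 codons.
Tyr: 2 codons.
Pro: 4 codons.
Trp: 1 codon.
2 × 2 × 4 × 1 = 16.

16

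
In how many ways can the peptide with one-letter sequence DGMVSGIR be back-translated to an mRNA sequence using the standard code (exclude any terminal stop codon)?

13824

Asp: 2 codons.
Gly: 4 codons.
Met: 1 codon.
Val: 4 codons.
Ser: 6 codons.
Gly: 4 codons.
Ile: 3 codons.
Arg: 6 codons.
2 × 4 × 1 × 4 × 6 × 4 × 3 × 6 = 13824.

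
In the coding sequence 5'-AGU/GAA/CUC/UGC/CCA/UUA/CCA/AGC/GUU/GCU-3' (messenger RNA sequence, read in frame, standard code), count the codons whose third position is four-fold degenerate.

5

Codon 1 AGU (Ser): third position 2-fold.
Codon 2 GAA (Glu): third position 2-fold.
Codon 3 CUC (Leu): third position 4-fold.
Codon 4 UGC (Cys): third position 2-fold.
Codon 5 CCA (Pro): third position 4-fold.
Codon 6 UUA (Leu): third position 2-fold.
Codon 7 CCA (Pro): third position 4-fold.
Codon 8 AGC (Ser): third position 2-fold.
Codon 9 GUU (Val): third position 4-fold.
Codon 10 GCU (Ala): third position 4-fold.
Four-fold degenerate third positions: 5.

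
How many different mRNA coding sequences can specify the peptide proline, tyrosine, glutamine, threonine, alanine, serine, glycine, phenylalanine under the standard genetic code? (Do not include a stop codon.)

12288

Pro: 4 codons.
Tyr: 2 codons.
Gln: 2 codons.
Thr: 4 codons.
Ala: 4 codons.
Ser: 6 codons.
Gly: 4 codons.
Phe: 2 codons.
4 × 2 × 2 × 4 × 4 × 6 × 4 × 2 = 12288.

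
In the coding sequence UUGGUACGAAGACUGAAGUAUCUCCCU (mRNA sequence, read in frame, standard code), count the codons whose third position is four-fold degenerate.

Codon 1 UUG (Leu): third position 2-fold.
Codon 2 GUA (Val): third position 4-fold.
Codon 3 CGA (Arg): third position 4-fold.
Codon 4 AGA (Arg): third position 2-fold.
Codon 5 CUG (Leu): third position 4-fold.
Codon 6 AAG (Lys): third position 2-fold.
Codon 7 UAU (Tyr): third position 2-fold.
Codon 8 CUC (Leu): third position 4-fold.
Codon 9 CCU (Pro): third position 4-fold.
Four-fold degenerate third positions: 5.

5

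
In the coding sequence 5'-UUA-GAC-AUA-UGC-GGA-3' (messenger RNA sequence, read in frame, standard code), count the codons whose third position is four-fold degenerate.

Codon 1 UUA (Leu): third position 2-fold.
Codon 2 GAC (Asp): third position 2-fold.
Codon 3 AUA (Ile): third position 3-fold.
Codon 4 UGC (Cys): third position 2-fold.
Codon 5 GGA (Gly): third position 4-fold.
Four-fold degenerate third positions: 1.

1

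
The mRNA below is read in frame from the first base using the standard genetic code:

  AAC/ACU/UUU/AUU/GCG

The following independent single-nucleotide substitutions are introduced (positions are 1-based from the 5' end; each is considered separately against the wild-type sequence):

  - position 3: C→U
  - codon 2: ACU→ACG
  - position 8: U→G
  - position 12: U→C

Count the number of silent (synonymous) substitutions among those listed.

Codon 1: AAC (Asn) → AAU (Asn) — synonymous.
Codon 2: ACU (Thr) → ACG (Thr) — synonymous.
Codon 3: UUU (Phe) → UGU (Cys) — missense.
Codon 4: AUU (Ile) → AUC (Ile) — synonymous.
Synonymous: 3 of 4.

3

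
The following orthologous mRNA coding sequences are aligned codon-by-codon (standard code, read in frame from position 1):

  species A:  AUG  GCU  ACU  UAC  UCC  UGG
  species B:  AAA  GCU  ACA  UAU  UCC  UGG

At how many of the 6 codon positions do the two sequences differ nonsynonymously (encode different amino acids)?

1

Codon 1: AUG Met / AAA Lys — nonsynonymous.
Codon 2: GCU Ala / GCU Ala — identical.
Codon 3: ACU Thr / ACA Thr — synonymous.
Codon 4: UAC Tyr / UAU Tyr — synonymous.
Codon 5: UCC Ser / UCC Ser — identical.
Codon 6: UGG Trp / UGG Trp — identical.
Nonsynonymous differences: 1.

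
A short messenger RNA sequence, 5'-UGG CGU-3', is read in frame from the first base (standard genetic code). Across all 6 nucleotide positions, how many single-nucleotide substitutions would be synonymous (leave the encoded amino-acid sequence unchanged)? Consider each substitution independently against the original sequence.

3

Codon 1 (UGG, Trp): 0 synonymous substitutions.
Codon 2 (CGU, Arg): 3 synonymous substitutions.
Total: 0 + 3 = 3.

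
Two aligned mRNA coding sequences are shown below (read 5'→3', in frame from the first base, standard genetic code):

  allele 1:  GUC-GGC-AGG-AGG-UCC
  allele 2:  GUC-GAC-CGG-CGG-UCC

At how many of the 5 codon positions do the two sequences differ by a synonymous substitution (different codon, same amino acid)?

Codon 1: GUC Val / GUC Val — identical.
Codon 2: GGC Gly / GAC Asp — nonsynonymous.
Codon 3: AGG Arg / CGG Arg — synonymous.
Codon 4: AGG Arg / CGG Arg — synonymous.
Codon 5: UCC Ser / UCC Ser — identical.
Synonymous differences: 2.

2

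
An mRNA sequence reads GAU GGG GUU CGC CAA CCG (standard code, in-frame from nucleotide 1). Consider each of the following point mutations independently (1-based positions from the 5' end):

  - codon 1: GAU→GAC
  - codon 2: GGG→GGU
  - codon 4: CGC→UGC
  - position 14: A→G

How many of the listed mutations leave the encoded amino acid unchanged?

2

Codon 1: GAU (Asp) → GAC (Asp) — synonymous.
Codon 2: GGG (Gly) → GGU (Gly) — synonymous.
Codon 4: CGC (Arg) → UGC (Cys) — missense.
Codon 5: CAA (Gln) → CGA (Arg) — missense.
Synonymous: 2 of 4.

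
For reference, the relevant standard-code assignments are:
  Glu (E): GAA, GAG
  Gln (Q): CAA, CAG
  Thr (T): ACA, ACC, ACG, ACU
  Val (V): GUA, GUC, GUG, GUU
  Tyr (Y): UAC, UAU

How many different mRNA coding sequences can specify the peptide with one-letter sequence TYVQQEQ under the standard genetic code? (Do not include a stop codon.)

512

Thr: 4 codons.
Tyr: 2 codons.
Val: 4 codons.
Gln: 2 codons.
Gln: 2 codons.
Glu: 2 codons.
Gln: 2 codons.
4 × 2 × 4 × 2 × 2 × 2 × 2 = 512.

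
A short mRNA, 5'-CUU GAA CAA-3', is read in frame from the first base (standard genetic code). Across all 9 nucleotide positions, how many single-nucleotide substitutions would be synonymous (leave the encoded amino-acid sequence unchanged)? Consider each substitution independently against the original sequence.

Codon 1 (CUU, Leu): 3 synonymous substitutions.
Codon 2 (GAA, Glu): 1 synonymous substitution.
Codon 3 (CAA, Gln): 1 synonymous substitution.
Total: 3 + 1 + 1 = 5.

5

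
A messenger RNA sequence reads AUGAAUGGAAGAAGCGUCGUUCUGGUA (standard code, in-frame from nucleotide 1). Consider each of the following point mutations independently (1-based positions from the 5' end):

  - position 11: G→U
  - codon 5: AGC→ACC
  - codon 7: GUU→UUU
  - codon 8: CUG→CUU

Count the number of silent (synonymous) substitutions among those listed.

Codon 4: AGA (Arg) → AUA (Ile) — missense.
Codon 5: AGC (Ser) → ACC (Thr) — missense.
Codon 7: GUU (Val) → UUU (Phe) — missense.
Codon 8: CUG (Leu) → CUU (Leu) — synonymous.
Synonymous: 1 of 4.

1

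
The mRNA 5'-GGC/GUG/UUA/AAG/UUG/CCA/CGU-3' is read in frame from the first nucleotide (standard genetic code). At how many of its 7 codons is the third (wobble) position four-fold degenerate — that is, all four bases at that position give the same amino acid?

4

Codon 1 GGC (Gly): third position 4-fold.
Codon 2 GUG (Val): third position 4-fold.
Codon 3 UUA (Leu): third position 2-fold.
Codon 4 AAG (Lys): third position 2-fold.
Codon 5 UUG (Leu): third position 2-fold.
Codon 6 CCA (Pro): third position 4-fold.
Codon 7 CGU (Arg): third position 4-fold.
Four-fold degenerate third positions: 4.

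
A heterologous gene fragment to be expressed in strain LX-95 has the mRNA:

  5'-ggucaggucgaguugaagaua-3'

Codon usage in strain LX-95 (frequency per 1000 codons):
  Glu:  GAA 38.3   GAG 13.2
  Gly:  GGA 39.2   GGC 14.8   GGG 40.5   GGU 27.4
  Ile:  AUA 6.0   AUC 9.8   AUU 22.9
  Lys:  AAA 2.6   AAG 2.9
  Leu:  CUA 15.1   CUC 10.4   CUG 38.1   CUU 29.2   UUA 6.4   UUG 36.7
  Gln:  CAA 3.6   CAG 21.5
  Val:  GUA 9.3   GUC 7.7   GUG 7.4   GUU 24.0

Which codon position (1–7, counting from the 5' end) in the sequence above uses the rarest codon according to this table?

6

Codon 1 GGU (Gly): 27.4 per 1000.
Codon 2 CAG (Gln): 21.5 per 1000.
Codon 3 GUC (Val): 7.7 per 1000.
Codon 4 GAG (Glu): 13.2 per 1000.
Codon 5 UUG (Leu): 36.7 per 1000.
Codon 6 AAG (Lys): 2.9 per 1000.
Codon 7 AUA (Ile): 6.0 per 1000.
Lowest frequency is 2.9 at codon 6.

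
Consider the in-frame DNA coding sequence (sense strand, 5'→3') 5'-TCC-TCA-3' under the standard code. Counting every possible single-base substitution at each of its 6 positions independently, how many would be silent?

6

Codon 1 (TCC, Ser): 3 synonymous substitutions.
Codon 2 (TCA, Ser): 3 synonymous substitutions.
Total: 3 + 3 = 6.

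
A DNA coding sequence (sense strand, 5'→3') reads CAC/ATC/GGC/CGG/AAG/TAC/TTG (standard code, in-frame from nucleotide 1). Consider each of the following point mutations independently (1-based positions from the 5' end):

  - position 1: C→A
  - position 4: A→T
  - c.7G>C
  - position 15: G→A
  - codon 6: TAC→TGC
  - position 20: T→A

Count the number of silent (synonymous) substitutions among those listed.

Codon 1: CAC (His) → AAC (Asn) — missense.
Codon 2: ATC (Ile) → TTC (Phe) — missense.
Codon 3: GGC (Gly) → CGC (Arg) — missense.
Codon 5: AAG (Lys) → AAA (Lys) — synonymous.
Codon 6: TAC (Tyr) → TGC (Cys) — missense.
Codon 7: TTG (Leu) → TAG (Stop) — nonsense.
Synonymous: 1 of 6.

1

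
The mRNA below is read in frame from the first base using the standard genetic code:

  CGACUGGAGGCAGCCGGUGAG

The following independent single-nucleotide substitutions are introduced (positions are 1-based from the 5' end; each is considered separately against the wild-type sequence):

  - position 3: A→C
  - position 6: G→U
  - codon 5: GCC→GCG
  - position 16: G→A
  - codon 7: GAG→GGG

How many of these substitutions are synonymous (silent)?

Codon 1: CGA (Arg) → CGC (Arg) — synonymous.
Codon 2: CUG (Leu) → CUU (Leu) — synonymous.
Codon 5: GCC (Ala) → GCG (Ala) — synonymous.
Codon 6: GGU (Gly) → AGU (Ser) — missense.
Codon 7: GAG (Glu) → GGG (Gly) — missense.
Synonymous: 3 of 5.

3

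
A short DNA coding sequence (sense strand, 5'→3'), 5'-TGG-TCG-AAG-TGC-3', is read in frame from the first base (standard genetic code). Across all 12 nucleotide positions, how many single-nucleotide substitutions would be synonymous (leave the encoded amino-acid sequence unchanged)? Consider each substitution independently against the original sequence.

Codon 1 (TGG, Trp): 0 synonymous substitutions.
Codon 2 (TCG, Ser): 3 synonymous substitutions.
Codon 3 (AAG, Lys): 1 synonymous substitution.
Codon 4 (TGC, Cys): 1 synonymous substitution.
Total: 0 + 3 + 1 + 1 = 5.

5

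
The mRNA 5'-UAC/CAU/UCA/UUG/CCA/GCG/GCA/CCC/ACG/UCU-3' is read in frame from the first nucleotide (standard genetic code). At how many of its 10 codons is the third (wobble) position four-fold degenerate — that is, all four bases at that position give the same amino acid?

7

Codon 1 UAC (Tyr): third position 2-fold.
Codon 2 CAU (His): third position 2-fold.
Codon 3 UCA (Ser): third position 4-fold.
Codon 4 UUG (Leu): third position 2-fold.
Codon 5 CCA (Pro): third position 4-fold.
Codon 6 GCG (Ala): third position 4-fold.
Codon 7 GCA (Ala): third position 4-fold.
Codon 8 CCC (Pro): third position 4-fold.
Codon 9 ACG (Thr): third position 4-fold.
Codon 10 UCU (Ser): third position 4-fold.
Four-fold degenerate third positions: 7.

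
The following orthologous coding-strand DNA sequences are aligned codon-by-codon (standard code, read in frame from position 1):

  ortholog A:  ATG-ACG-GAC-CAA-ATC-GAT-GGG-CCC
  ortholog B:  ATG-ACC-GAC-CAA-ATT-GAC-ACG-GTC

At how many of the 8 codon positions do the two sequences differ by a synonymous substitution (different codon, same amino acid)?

Codon 1: ATG Met / ATG Met — identical.
Codon 2: ACG Thr / ACC Thr — synonymous.
Codon 3: GAC Asp / GAC Asp — identical.
Codon 4: CAA Gln / CAA Gln — identical.
Codon 5: ATC Ile / ATT Ile — synonymous.
Codon 6: GAT Asp / GAC Asp — synonymous.
Codon 7: GGG Gly / ACG Thr — nonsynonymous.
Codon 8: CCC Pro / GTC Val — nonsynonymous.
Synonymous differences: 3.

3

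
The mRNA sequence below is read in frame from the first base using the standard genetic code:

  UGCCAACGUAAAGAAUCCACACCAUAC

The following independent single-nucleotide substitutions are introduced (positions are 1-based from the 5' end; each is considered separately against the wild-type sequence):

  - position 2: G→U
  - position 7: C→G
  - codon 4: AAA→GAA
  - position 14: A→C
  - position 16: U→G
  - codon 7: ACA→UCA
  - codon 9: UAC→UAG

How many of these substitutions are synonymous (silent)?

Codon 1: UGC (Cys) → UUC (Phe) — missense.
Codon 3: CGU (Arg) → GGU (Gly) — missense.
Codon 4: AAA (Lys) → GAA (Glu) — missense.
Codon 5: GAA (Glu) → GCA (Ala) — missense.
Codon 6: UCC (Ser) → GCC (Ala) — missense.
Codon 7: ACA (Thr) → UCA (Ser) — missense.
Codon 9: UAC (Tyr) → UAG (Stop) — nonsense.
Synonymous: 0 of 7.

0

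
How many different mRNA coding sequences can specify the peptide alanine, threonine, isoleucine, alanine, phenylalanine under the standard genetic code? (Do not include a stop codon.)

384

Ala: 4 codons.
Thr: 4 codons.
Ile: 3 codons.
Ala: 4 codons.
Phe: 2 codons.
4 × 4 × 3 × 4 × 2 = 384.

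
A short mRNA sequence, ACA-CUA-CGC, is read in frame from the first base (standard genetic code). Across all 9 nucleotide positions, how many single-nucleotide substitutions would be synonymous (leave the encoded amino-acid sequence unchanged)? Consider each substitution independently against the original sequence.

10

Codon 1 (ACA, Thr): 3 synonymous substitutions.
Codon 2 (CUA, Leu): 4 synonymous substitutions.
Codon 3 (CGC, Arg): 3 synonymous substitutions.
Total: 3 + 4 + 3 = 10.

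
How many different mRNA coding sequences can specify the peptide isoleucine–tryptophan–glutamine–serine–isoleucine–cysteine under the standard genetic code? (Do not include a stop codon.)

Ile: 3 codons.
Trp: 1 codon.
Gln: 2 codons.
Ser: 6 codons.
Ile: 3 codons.
Cys: 2 codons.
3 × 1 × 2 × 6 × 3 × 2 = 216.

216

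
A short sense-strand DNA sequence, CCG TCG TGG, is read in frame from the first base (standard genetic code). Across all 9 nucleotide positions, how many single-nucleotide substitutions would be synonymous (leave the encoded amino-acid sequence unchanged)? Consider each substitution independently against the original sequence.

Codon 1 (CCG, Pro): 3 synonymous substitutions.
Codon 2 (TCG, Ser): 3 synonymous substitutions.
Codon 3 (TGG, Trp): 0 synonymous substitutions.
Total: 3 + 3 + 0 = 6.

6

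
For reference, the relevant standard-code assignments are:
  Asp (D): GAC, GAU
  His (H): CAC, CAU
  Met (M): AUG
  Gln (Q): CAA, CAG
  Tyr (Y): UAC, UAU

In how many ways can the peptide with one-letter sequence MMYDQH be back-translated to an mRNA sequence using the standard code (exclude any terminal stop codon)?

Met: 1 codon.
Met: 1 codon.
Tyr: 2 codons.
Asp: 2 codons.
Gln: 2 codons.
His: 2 codons.
1 × 1 × 2 × 2 × 2 × 2 = 16.

16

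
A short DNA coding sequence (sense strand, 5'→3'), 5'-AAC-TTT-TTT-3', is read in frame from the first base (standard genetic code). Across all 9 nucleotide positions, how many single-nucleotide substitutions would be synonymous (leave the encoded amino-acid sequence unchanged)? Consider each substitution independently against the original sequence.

3

Codon 1 (AAC, Asn): 1 synonymous substitution.
Codon 2 (TTT, Phe): 1 synonymous substitution.
Codon 3 (TTT, Phe): 1 synonymous substitution.
Total: 1 + 1 + 1 = 3.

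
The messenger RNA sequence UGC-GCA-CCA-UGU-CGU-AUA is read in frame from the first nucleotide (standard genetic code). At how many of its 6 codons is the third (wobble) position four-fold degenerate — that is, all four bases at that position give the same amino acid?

3

Codon 1 UGC (Cys): third position 2-fold.
Codon 2 GCA (Ala): third position 4-fold.
Codon 3 CCA (Pro): third position 4-fold.
Codon 4 UGU (Cys): third position 2-fold.
Codon 5 CGU (Arg): third position 4-fold.
Codon 6 AUA (Ile): third position 3-fold.
Four-fold degenerate third positions: 3.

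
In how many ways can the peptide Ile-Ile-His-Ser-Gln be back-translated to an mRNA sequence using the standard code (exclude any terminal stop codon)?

Ile: 3 codons.
Ile: 3 codons.
His: 2 codons.
Ser: 6 codons.
Gln: 2 codons.
3 × 3 × 2 × 6 × 2 = 216.

216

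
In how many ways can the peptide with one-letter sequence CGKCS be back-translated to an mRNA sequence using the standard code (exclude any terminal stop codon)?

192

Cys: 2 codons.
Gly: 4 codons.
Lys: 2 codons.
Cys: 2 codons.
Ser: 6 codons.
2 × 4 × 2 × 2 × 6 = 192.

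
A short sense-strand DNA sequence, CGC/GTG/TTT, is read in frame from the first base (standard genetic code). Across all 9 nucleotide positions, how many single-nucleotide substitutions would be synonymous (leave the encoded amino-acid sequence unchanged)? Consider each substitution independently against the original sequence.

Codon 1 (CGC, Arg): 3 synonymous substitutions.
Codon 2 (GTG, Val): 3 synonymous substitutions.
Codon 3 (TTT, Phe): 1 synonymous substitution.
Total: 3 + 3 + 1 = 7.

7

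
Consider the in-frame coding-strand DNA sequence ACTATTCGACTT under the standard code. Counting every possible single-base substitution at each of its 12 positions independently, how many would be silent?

Codon 1 (ACT, Thr): 3 synonymous substitutions.
Codon 2 (ATT, Ile): 2 synonymous substitutions.
Codon 3 (CGA, Arg): 4 synonymous substitutions.
Codon 4 (CTT, Leu): 3 synonymous substitutions.
Total: 3 + 2 + 4 + 3 = 12.

12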